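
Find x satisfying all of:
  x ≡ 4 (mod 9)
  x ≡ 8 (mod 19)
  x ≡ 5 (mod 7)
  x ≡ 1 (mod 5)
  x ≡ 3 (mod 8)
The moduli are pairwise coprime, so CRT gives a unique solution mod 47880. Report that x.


Product of moduli M = 9 · 19 · 7 · 5 · 8 = 47880.
Merge one congruence at a time:
  Start: x ≡ 4 (mod 9).
  Combine with x ≡ 8 (mod 19); new modulus lcm = 171.
    Write x = 4 + 9·t and substitute into x ≡ 8 (mod 19): 9·t ≡ 8 − 4 = 4 (mod 19).
    The inverse of 9 mod 19 is 17 (since 9·17 = 153 = 8·19 + 1), so t ≡ 17·4 = 68 ≡ 11 (mod 19).
    Then x = 4 + 9·11 = 103, valid modulo lcm(9, 19) = 171: x ≡ 103 (mod 171).
  Combine with x ≡ 5 (mod 7); new modulus lcm = 1197.
    Write x = 103 + 171·t and substitute into x ≡ 5 (mod 7): 171·t ≡ 5 − 103 = -98 (mod 7).
    Reduce coefficients mod 7: 3·t ≡ 0 (mod 7).
    The inverse of 3 mod 7 is 5 (since 3·5 = 15 = 2·7 + 1), so t ≡ 5·0 = 0 ≡ 0 (mod 7).
    Then x = 103 + 171·0 = 103, valid modulo lcm(171, 7) = 1197: x ≡ 103 (mod 1197).
  Combine with x ≡ 1 (mod 5); new modulus lcm = 5985.
    Write x = 103 + 1197·t and substitute into x ≡ 1 (mod 5): 1197·t ≡ 1 − 103 = -102 (mod 5).
    Reduce coefficients mod 5: 2·t ≡ 3 (mod 5).
    The inverse of 2 mod 5 is 3 (since 2·3 = 6 = 1·5 + 1), so t ≡ 3·3 = 9 ≡ 4 (mod 5).
    Then x = 103 + 1197·4 = 4891, valid modulo lcm(1197, 5) = 5985: x ≡ 4891 (mod 5985).
  Combine with x ≡ 3 (mod 8); new modulus lcm = 47880.
    Write x = 4891 + 5985·t and substitute into x ≡ 3 (mod 8): 5985·t ≡ 3 − 4891 = -4888 (mod 8).
    Reduce coefficients mod 8: 1·t ≡ 0 (mod 8).
    So t ≡ 0 (mod 8).
    Then x = 4891 + 5985·0 = 4891, valid modulo lcm(5985, 8) = 47880: x ≡ 4891 (mod 47880).
Verify against each original: 4891 mod 9 = 4, 4891 mod 19 = 8, 4891 mod 7 = 5, 4891 mod 5 = 1, 4891 mod 8 = 3.

x ≡ 4891 (mod 47880).


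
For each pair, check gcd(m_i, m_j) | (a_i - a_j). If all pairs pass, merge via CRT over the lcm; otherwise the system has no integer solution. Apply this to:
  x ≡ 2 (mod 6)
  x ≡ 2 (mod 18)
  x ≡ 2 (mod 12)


Moduli 6, 18, 12 are not pairwise coprime, so CRT works modulo lcm(m_i) when all pairwise compatibility conditions hold.
Pairwise compatibility: gcd(m_i, m_j) must divide a_i - a_j for every pair.
Merge one congruence at a time:
  Start: x ≡ 2 (mod 6).
  Combine with x ≡ 2 (mod 18): gcd(6, 18) = 6; 2 - 2 = 0, which IS divisible by 6, so compatible.
    Write x = 2 + 6·t and substitute into x ≡ 2 (mod 18): 6·t ≡ 2 − 2 = 0 (mod 18).
    Divide the congruence (and modulus) by g = 6: 1·t ≡ 0 (mod 3).
    So t ≡ 0 (mod 3).
    Then x = 2 + 6·0 = 2, valid modulo lcm(6, 18) = 18: x ≡ 2 (mod 18).
  Combine with x ≡ 2 (mod 12): gcd(18, 12) = 6; 2 - 2 = 0, which IS divisible by 6, so compatible.
    Write x = 2 + 18·t and substitute into x ≡ 2 (mod 12): 18·t ≡ 2 − 2 = 0 (mod 12).
    Divide the congruence (and modulus) by g = 6: 3·t ≡ 0 (mod 2).
    Reduce coefficients mod 2: 1·t ≡ 0 (mod 2).
    So t ≡ 0 (mod 2).
    Then x = 2 + 18·0 = 2, valid modulo lcm(18, 12) = 36: x ≡ 2 (mod 36).
Verify: 2 mod 6 = 2, 2 mod 18 = 2, 2 mod 12 = 2.

x ≡ 2 (mod 36).


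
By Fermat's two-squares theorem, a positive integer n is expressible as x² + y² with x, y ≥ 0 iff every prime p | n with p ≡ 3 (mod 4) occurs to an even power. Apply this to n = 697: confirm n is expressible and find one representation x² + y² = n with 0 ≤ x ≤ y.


Step 1: Factor n = 697 = 17 · 41.
Step 2: Check the mod-4 condition on each prime factor: 17 ≡ 1 (mod 4), exponent 1; 41 ≡ 1 (mod 4), exponent 1.
All primes ≡ 3 (mod 4) appear to even exponent (or don't appear), so by the two-squares theorem n IS expressible as a sum of two squares.
Step 3: Build a representation. Here n = 17 · 41 is a product of primes ≡ 1 (mod 4). Each prime p ≡ 1 (mod 4) is itself a sum of two squares; find a² by testing p − a² for a perfect square:
  17: 17 − 1² = 16 = 4² ⇒ 17 = 1² + 4².
  41: 41 − 1² = 40, 41 − 2² = 37, 41 − 3² = 32, 41 − 4² = 25 = 5² ⇒ 41 = 4² + 5².
  Combine using the Brahmagupta–Fibonacci identity (a² + b²)(c² + d²) = (ac − bd)² + (ad + bc)² = (ac + bd)² + (ad − bc)²:
  17 · 41 = 697: from (1² + 4²)(4² + 5²), take (1·4 − 4·5, 1·5 + 4·4) = (4 − 20, 5 + 16) = (-16, 21); dropping signs (only squares matter) gives (16, 21); check 16² + 21² = 256 + 441 = 697 ✓.
Step 4: Order so x ≤ y and verify: 16² + 21² = 256 + 441 = 697 = n. ✓

n = 697 = 16² + 21² (one valid representation with x ≤ y).


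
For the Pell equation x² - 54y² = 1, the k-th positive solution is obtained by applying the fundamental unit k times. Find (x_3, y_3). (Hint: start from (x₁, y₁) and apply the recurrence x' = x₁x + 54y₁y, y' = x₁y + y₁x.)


Step 1: Find the fundamental solution (x₁, y₁) of x² - 54y² = 1.
  Expand √54 as a continued fraction. a₀ = ⌊√54⌋ = 7; iterate m_{k+1} = d_k·a_k − m_k, d_{k+1} = (54 − m_{k+1}²)/d_k, a_{k+1} = ⌊(a₀ + m_{k+1})/d_{k+1}⌋ (starting m₀ = 0, d₀ = 1), with convergents p_k = a_k·p_{k-1} + p_{k-2}, q_k = a_k·q_{k-1} + q_{k-2} (p₋₁ = 1, q₋₁ = 0):
  k = 0: a₀ = 7; p₀/q₀ = 7/1; p₀² − 54·q₀² = 49 − 54 = -5.
  k = 1: m = 7, d = 5, a = ⌊(7 + 7)/5⌋ = 2; p/q = (2·7 + 1)/(2·1 + 0) = 15/2; p² − 54·q² = 225 − 216 = 9.
  k = 2: m = 3, d = 9, a = ⌊(7 + 3)/9⌋ = 1; p/q = (1·15 + 7)/(1·2 + 1) = 22/3; p² − 54·q² = 484 − 486 = -2.
  k = 3: m = 6, d = 2, a = ⌊(7 + 6)/2⌋ = 6; p/q = (6·22 + 15)/(6·3 + 2) = 147/20; p² − 54·q² = 21609 − 21600 = 9.
  k = 4: m = 6, d = 9, a = ⌊(7 + 6)/9⌋ = 1; p/q = (1·147 + 22)/(1·20 + 3) = 169/23; p² − 54·q² = 28561 − 28566 = -5.
  k = 5: m = 3, d = 5, a = ⌊(7 + 3)/5⌋ = 2; p/q = (2·169 + 147)/(2·23 + 20) = 485/66; p² − 54·q² = 235225 − 235224 = 1.
  The first convergent with p² − 54·q² = 1 gives the fundamental solution (x₁, y₁) = (485, 66).
Step 2: Apply the recurrence (x_{n+1}, y_{n+1}) = (x₁x_n + 54y₁y_n, x₁y_n + y₁x_n) repeatedly.
  From (x_1, y_1) = (485, 66): x_2 = 485·485 + 54·66·66 = 470449; y_2 = 485·66 + 66·485 = 64020.
  From (x_2, y_2) = (470449, 64020): x_3 = 485·470449 + 54·66·64020 = 456335045; y_3 = 485·64020 + 66·470449 = 62099334.
Step 3: Verify x_3² - 54·y_3² = 208241673295152025 - 208241673295152024 = 1 (should be 1). ✓

(x_1, y_1) = (485, 66); (x_3, y_3) = (456335045, 62099334).


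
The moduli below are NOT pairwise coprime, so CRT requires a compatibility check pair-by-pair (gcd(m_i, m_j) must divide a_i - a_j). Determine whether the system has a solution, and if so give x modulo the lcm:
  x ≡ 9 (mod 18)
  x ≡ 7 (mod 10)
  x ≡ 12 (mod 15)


Moduli 18, 10, 15 are not pairwise coprime, so CRT works modulo lcm(m_i) when all pairwise compatibility conditions hold.
Pairwise compatibility: gcd(m_i, m_j) must divide a_i - a_j for every pair.
Merge one congruence at a time:
  Start: x ≡ 9 (mod 18).
  Combine with x ≡ 7 (mod 10): gcd(18, 10) = 2; 7 - 9 = -2, which IS divisible by 2, so compatible.
    Write x = 9 + 18·t and substitute into x ≡ 7 (mod 10): 18·t ≡ 7 − 9 = -2 (mod 10).
    Divide the congruence (and modulus) by g = 2: 9·t ≡ -1 (mod 5).
    Reduce coefficients mod 5: 4·t ≡ 4 (mod 5).
    The inverse of 4 mod 5 is 4 (since 4·4 = 16 = 3·5 + 1), so t ≡ 4·4 = 16 ≡ 1 (mod 5).
    Then x = 9 + 18·1 = 27, valid modulo lcm(18, 10) = 90: x ≡ 27 (mod 90).
  Combine with x ≡ 12 (mod 15): gcd(90, 15) = 15; 12 - 27 = -15, which IS divisible by 15, so compatible.
    Write x = 27 + 90·t and substitute into x ≡ 12 (mod 15): 90·t ≡ 12 − 27 = -15 (mod 15).
    Divide the congruence (and modulus) by g = 15: 6·t ≡ -1 (mod 1).
    Modulo 1 every t works; take t = 0.
    Then x = 27 + 90·0 = 27, valid modulo lcm(90, 15) = 90: x ≡ 27 (mod 90).
Verify: 27 mod 18 = 9, 27 mod 10 = 7, 27 mod 15 = 12.

x ≡ 27 (mod 90).


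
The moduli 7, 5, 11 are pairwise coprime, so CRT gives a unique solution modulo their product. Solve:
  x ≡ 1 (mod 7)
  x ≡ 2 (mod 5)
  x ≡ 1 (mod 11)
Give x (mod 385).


Moduli 7, 5, 11 are pairwise coprime; by CRT there is a unique solution modulo M = 7 · 5 · 11 = 385.
Solve pairwise, accumulating the modulus:
  Start with x ≡ 1 (mod 7).
  Combine with x ≡ 2 (mod 5): since gcd(7, 5) = 1, we get a unique residue mod 35.
    Write x = 1 + 7·t and substitute into x ≡ 2 (mod 5): 7·t ≡ 2 − 1 = 1 (mod 5).
    Reduce coefficients mod 5: 2·t ≡ 1 (mod 5).
    The inverse of 2 mod 5 is 3 (since 2·3 = 6 = 1·5 + 1), so t ≡ 3·1 = 3 ≡ 3 (mod 5).
    Then x = 1 + 7·3 = 22, valid modulo lcm(7, 5) = 35: x ≡ 22 (mod 35).
  Combine with x ≡ 1 (mod 11): since gcd(35, 11) = 1, we get a unique residue mod 385.
    Write x = 22 + 35·t and substitute into x ≡ 1 (mod 11): 35·t ≡ 1 − 22 = -21 (mod 11).
    Reduce coefficients mod 11: 2·t ≡ 1 (mod 11).
    The inverse of 2 mod 11 is 6 (since 2·6 = 12 = 1·11 + 1), so t ≡ 6·1 = 6 ≡ 6 (mod 11).
    Then x = 22 + 35·6 = 232, valid modulo lcm(35, 11) = 385: x ≡ 232 (mod 385).
Verify: 232 mod 7 = 1 ✓, 232 mod 5 = 2 ✓, 232 mod 11 = 1 ✓.

x ≡ 232 (mod 385).


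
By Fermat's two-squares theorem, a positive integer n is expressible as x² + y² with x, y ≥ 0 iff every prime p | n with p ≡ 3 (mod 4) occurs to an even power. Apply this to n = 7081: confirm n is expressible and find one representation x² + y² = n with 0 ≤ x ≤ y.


Step 1: Factor n = 7081 = 73 · 97.
Step 2: Check the mod-4 condition on each prime factor: 73 ≡ 1 (mod 4), exponent 1; 97 ≡ 1 (mod 4), exponent 1.
All primes ≡ 3 (mod 4) appear to even exponent (or don't appear), so by the two-squares theorem n IS expressible as a sum of two squares.
Step 3: Build a representation. Here n = 73 · 97 is a product of primes ≡ 1 (mod 4). Each prime p ≡ 1 (mod 4) is itself a sum of two squares; find a² by testing p − a² for a perfect square:
  73: 73 − 1² = 72, 73 − 2² = 69, 73 − 3² = 64 = 8² ⇒ 73 = 3² + 8².
  97: 97 − 1² = 96, 97 − 2² = 93, 97 − 3² = 88, 97 − 4² = 81 = 9² ⇒ 97 = 4² + 9².
  Combine using the Brahmagupta–Fibonacci identity (a² + b²)(c² + d²) = (ac − bd)² + (ad + bc)² = (ac + bd)² + (ad − bc)²:
  73 · 97 = 7081: from (3² + 8²)(4² + 9²), take (3·4 − 8·9, 3·9 + 8·4) = (12 − 72, 27 + 32) = (-60, 59); dropping signs (only squares matter) gives (60, 59); check 60² + 59² = 3600 + 3481 = 7081 ✓.
Step 4: Order so x ≤ y and verify: 59² + 60² = 3481 + 3600 = 7081 = n. ✓

n = 7081 = 59² + 60² (one valid representation with x ≤ y).


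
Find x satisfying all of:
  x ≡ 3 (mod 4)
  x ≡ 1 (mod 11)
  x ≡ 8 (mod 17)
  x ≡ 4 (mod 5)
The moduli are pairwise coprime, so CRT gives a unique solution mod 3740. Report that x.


Product of moduli M = 4 · 11 · 17 · 5 = 3740.
Merge one congruence at a time:
  Start: x ≡ 3 (mod 4).
  Combine with x ≡ 1 (mod 11); new modulus lcm = 44.
    Write x = 3 + 4·t and substitute into x ≡ 1 (mod 11): 4·t ≡ 1 − 3 = -2 (mod 11).
    Reduce coefficients mod 11: 4·t ≡ 9 (mod 11).
    The inverse of 4 mod 11 is 3 (since 4·3 = 12 = 1·11 + 1), so t ≡ 3·9 = 27 ≡ 5 (mod 11).
    Then x = 3 + 4·5 = 23, valid modulo lcm(4, 11) = 44: x ≡ 23 (mod 44).
  Combine with x ≡ 8 (mod 17); new modulus lcm = 748.
    Write x = 23 + 44·t and substitute into x ≡ 8 (mod 17): 44·t ≡ 8 − 23 = -15 (mod 17).
    Reduce coefficients mod 17: 10·t ≡ 2 (mod 17).
    The inverse of 10 mod 17 is 12 (since 10·12 = 120 = 7·17 + 1), so t ≡ 12·2 = 24 ≡ 7 (mod 17).
    Then x = 23 + 44·7 = 331, valid modulo lcm(44, 17) = 748: x ≡ 331 (mod 748).
  Combine with x ≡ 4 (mod 5); new modulus lcm = 3740.
    Write x = 331 + 748·t and substitute into x ≡ 4 (mod 5): 748·t ≡ 4 − 331 = -327 (mod 5).
    Reduce coefficients mod 5: 3·t ≡ 3 (mod 5).
    The inverse of 3 mod 5 is 2 (since 3·2 = 6 = 1·5 + 1), so t ≡ 2·3 = 6 ≡ 1 (mod 5).
    Then x = 331 + 748·1 = 1079, valid modulo lcm(748, 5) = 3740: x ≡ 1079 (mod 3740).
Verify against each original: 1079 mod 4 = 3, 1079 mod 11 = 1, 1079 mod 17 = 8, 1079 mod 5 = 4.

x ≡ 1079 (mod 3740).


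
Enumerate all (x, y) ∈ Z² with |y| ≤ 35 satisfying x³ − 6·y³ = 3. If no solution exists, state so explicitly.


The equation is x³ - 6y³ = 3. For fixed y, x³ = 6·y³ + 3, so a solution requires the RHS to be a perfect cube.
Strategy: iterate y from -35 to 35, compute RHS = 6·y³ + 3, and check whether it is a (positive or negative) perfect cube.
Check small values of y:
  y = 0: RHS = 3 is not a perfect cube.
  y = 1: RHS = 9 is not a perfect cube.
  y = -1: RHS = -3 is not a perfect cube.
  y = 2: RHS = 51 is not a perfect cube.
  y = -2: RHS = -45 is not a perfect cube.
  y = 3: RHS = 165 is not a perfect cube.
  y = -3: RHS = -159 is not a perfect cube.
Continuing the search up to |y| = 35 finds no solutions either.
No (x, y) in the scanned range satisfies the equation.

No integer solutions with |y| ≤ 35.


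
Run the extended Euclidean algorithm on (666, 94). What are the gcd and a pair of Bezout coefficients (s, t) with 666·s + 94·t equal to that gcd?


Euclidean algorithm on (666, 94) — divide until remainder is 0:
  666 = 7 · 94 + 8
  94 = 11 · 8 + 6
  8 = 1 · 6 + 2
  6 = 3 · 2 + 0
gcd(666, 94) = 2.
Track Bezout coefficients alongside the remainders: start with r₀ = 666 = a·1 + b·0 (s = 1, t = 0) and r₁ = 94 = a·0 + b·1 (s = 0, t = 1); each new remainder r_{k+1} = r_{k-1} − q_k·r_k inherits s_{k+1} = s_{k-1} − q_k·s_k, t_{k+1} = t_{k-1} − q_k·t_k, so r_k = a·s_k + b·t_k at every step:
  q = 7: r = 8, s = 1 − 7·0 = 1, t = 0 − 7·1 = -7  (check: 666·1 + 94·(-7) = 8)
  q = 11: r = 6, s = 0 − 11·1 = -11, t = 1 − 11·(-7) = 78  (check: 666·(-11) + 94·78 = 6)
  q = 1: r = 2, s = 1 − 1·(-11) = 12, t = -7 − 1·78 = -85  (check: 666·12 + 94·(-85) = 2)
The row with r = 2 (the gcd) gives the Bezout coefficients s = 12, t = -85.
Result: 666 · (12) + 94 · (-85) = 2.

gcd(666, 94) = 2; s = 12, t = -85 (check: 666·12 + 94·(-85) = 2).


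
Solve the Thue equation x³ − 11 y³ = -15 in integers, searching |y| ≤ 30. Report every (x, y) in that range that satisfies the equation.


The equation is x³ - 11y³ = -15. For fixed y, x³ = 11·y³ − 15, so a solution requires the RHS to be a perfect cube.
Strategy: iterate y from -30 to 30, compute RHS = 11·y³ − 15, and check whether it is a (positive or negative) perfect cube.
Check small values of y:
  y = 0: RHS = -15 is not a perfect cube.
  y = 1: RHS = -4 is not a perfect cube.
  y = -1: RHS = -26 is not a perfect cube.
  y = 2: RHS = 73 is not a perfect cube.
  y = -2: RHS = -103 is not a perfect cube.
  y = 3: RHS = 282 is not a perfect cube.
  y = -3: RHS = -312 is not a perfect cube.
Continuing the search up to |y| = 30 finds no solutions either.
No (x, y) in the scanned range satisfies the equation.

No integer solutions with |y| ≤ 30.


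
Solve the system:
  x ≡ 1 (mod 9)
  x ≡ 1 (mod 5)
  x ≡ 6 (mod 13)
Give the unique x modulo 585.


Moduli 9, 5, 13 are pairwise coprime; by CRT there is a unique solution modulo M = 9 · 5 · 13 = 585.
Solve pairwise, accumulating the modulus:
  Start with x ≡ 1 (mod 9).
  Combine with x ≡ 1 (mod 5): since gcd(9, 5) = 1, we get a unique residue mod 45.
    Write x = 1 + 9·t and substitute into x ≡ 1 (mod 5): 9·t ≡ 1 − 1 = 0 (mod 5).
    Reduce coefficients mod 5: 4·t ≡ 0 (mod 5).
    The inverse of 4 mod 5 is 4 (since 4·4 = 16 = 3·5 + 1), so t ≡ 4·0 = 0 ≡ 0 (mod 5).
    Then x = 1 + 9·0 = 1, valid modulo lcm(9, 5) = 45: x ≡ 1 (mod 45).
  Combine with x ≡ 6 (mod 13): since gcd(45, 13) = 1, we get a unique residue mod 585.
    Write x = 1 + 45·t and substitute into x ≡ 6 (mod 13): 45·t ≡ 6 − 1 = 5 (mod 13).
    Reduce coefficients mod 13: 6·t ≡ 5 (mod 13).
    The inverse of 6 mod 13 is 11 (since 6·11 = 66 = 5·13 + 1), so t ≡ 11·5 = 55 ≡ 3 (mod 13).
    Then x = 1 + 45·3 = 136, valid modulo lcm(45, 13) = 585: x ≡ 136 (mod 585).
Verify: 136 mod 9 = 1 ✓, 136 mod 5 = 1 ✓, 136 mod 13 = 6 ✓.

x ≡ 136 (mod 585).


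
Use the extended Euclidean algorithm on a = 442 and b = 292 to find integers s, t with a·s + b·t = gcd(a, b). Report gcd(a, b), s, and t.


Euclidean algorithm on (442, 292) — divide until remainder is 0:
  442 = 1 · 292 + 150
  292 = 1 · 150 + 142
  150 = 1 · 142 + 8
  142 = 17 · 8 + 6
  8 = 1 · 6 + 2
  6 = 3 · 2 + 0
gcd(442, 292) = 2.
Track Bezout coefficients alongside the remainders: start with r₀ = 442 = a·1 + b·0 (s = 1, t = 0) and r₁ = 292 = a·0 + b·1 (s = 0, t = 1); each new remainder r_{k+1} = r_{k-1} − q_k·r_k inherits s_{k+1} = s_{k-1} − q_k·s_k, t_{k+1} = t_{k-1} − q_k·t_k, so r_k = a·s_k + b·t_k at every step:
  q = 1: r = 150, s = 1 − 1·0 = 1, t = 0 − 1·1 = -1  (check: 442·1 + 292·(-1) = 150)
  q = 1: r = 142, s = 0 − 1·1 = -1, t = 1 − 1·(-1) = 2  (check: 442·(-1) + 292·2 = 142)
  q = 1: r = 8, s = 1 − 1·(-1) = 2, t = -1 − 1·2 = -3  (check: 442·2 + 292·(-3) = 8)
  q = 17: r = 6, s = -1 − 17·2 = -35, t = 2 − 17·(-3) = 53  (check: 442·(-35) + 292·53 = 6)
  q = 1: r = 2, s = 2 − 1·(-35) = 37, t = -3 − 1·53 = -56  (check: 442·37 + 292·(-56) = 2)
The row with r = 2 (the gcd) gives the Bezout coefficients s = 37, t = -56.
Result: 442 · (37) + 292 · (-56) = 2.

gcd(442, 292) = 2; s = 37, t = -56 (check: 442·37 + 292·(-56) = 2).


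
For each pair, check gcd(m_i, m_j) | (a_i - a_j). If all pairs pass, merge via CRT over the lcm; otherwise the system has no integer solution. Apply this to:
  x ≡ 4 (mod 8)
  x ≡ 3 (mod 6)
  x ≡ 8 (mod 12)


Moduli 8, 6, 12 are not pairwise coprime, so CRT works modulo lcm(m_i) when all pairwise compatibility conditions hold.
Pairwise compatibility: gcd(m_i, m_j) must divide a_i - a_j for every pair.
Merge one congruence at a time:
  Start: x ≡ 4 (mod 8).
  Combine with x ≡ 3 (mod 6): gcd(8, 6) = 2, and 3 - 4 = -1 is NOT divisible by 2.
    ⇒ system is inconsistent (no integer solution).

No solution (the system is inconsistent).


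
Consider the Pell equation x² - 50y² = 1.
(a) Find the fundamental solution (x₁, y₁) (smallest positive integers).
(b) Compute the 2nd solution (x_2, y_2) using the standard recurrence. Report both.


Step 1: Find the fundamental solution (x₁, y₁) of x² - 50y² = 1.
  Expand √50 as a continued fraction. a₀ = ⌊√50⌋ = 7; iterate m_{k+1} = d_k·a_k − m_k, d_{k+1} = (50 − m_{k+1}²)/d_k, a_{k+1} = ⌊(a₀ + m_{k+1})/d_{k+1}⌋ (starting m₀ = 0, d₀ = 1), with convergents p_k = a_k·p_{k-1} + p_{k-2}, q_k = a_k·q_{k-1} + q_{k-2} (p₋₁ = 1, q₋₁ = 0):
  k = 0: a₀ = 7; p₀/q₀ = 7/1; p₀² − 50·q₀² = 49 − 50 = -1.
  k = 1: m = 7, d = 1, a = ⌊(7 + 7)/1⌋ = 14; p/q = (14·7 + 1)/(14·1 + 0) = 99/14; p² − 50·q² = 9801 − 9800 = 1.
  The first convergent with p² − 50·q² = 1 gives the fundamental solution (x₁, y₁) = (99, 14).
Step 2: Apply the recurrence (x_{n+1}, y_{n+1}) = (x₁x_n + 50y₁y_n, x₁y_n + y₁x_n) repeatedly.
  From (x_1, y_1) = (99, 14): x_2 = 99·99 + 50·14·14 = 19601; y_2 = 99·14 + 14·99 = 2772.
Step 3: Verify x_2² - 50·y_2² = 384199201 - 384199200 = 1 (should be 1). ✓

(x_1, y_1) = (99, 14); (x_2, y_2) = (19601, 2772).


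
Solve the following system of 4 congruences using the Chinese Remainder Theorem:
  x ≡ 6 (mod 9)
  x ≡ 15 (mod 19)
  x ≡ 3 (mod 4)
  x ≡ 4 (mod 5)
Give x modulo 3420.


Product of moduli M = 9 · 19 · 4 · 5 = 3420.
Merge one congruence at a time:
  Start: x ≡ 6 (mod 9).
  Combine with x ≡ 15 (mod 19); new modulus lcm = 171.
    Write x = 6 + 9·t and substitute into x ≡ 15 (mod 19): 9·t ≡ 15 − 6 = 9 (mod 19).
    The inverse of 9 mod 19 is 17 (since 9·17 = 153 = 8·19 + 1), so t ≡ 17·9 = 153 ≡ 1 (mod 19).
    Then x = 6 + 9·1 = 15, valid modulo lcm(9, 19) = 171: x ≡ 15 (mod 171).
  Combine with x ≡ 3 (mod 4); new modulus lcm = 684.
    Write x = 15 + 171·t and substitute into x ≡ 3 (mod 4): 171·t ≡ 3 − 15 = -12 (mod 4).
    Reduce coefficients mod 4: 3·t ≡ 0 (mod 4).
    The inverse of 3 mod 4 is 3 (since 3·3 = 9 = 2·4 + 1), so t ≡ 3·0 = 0 ≡ 0 (mod 4).
    Then x = 15 + 171·0 = 15, valid modulo lcm(171, 4) = 684: x ≡ 15 (mod 684).
  Combine with x ≡ 4 (mod 5); new modulus lcm = 3420.
    Write x = 15 + 684·t and substitute into x ≡ 4 (mod 5): 684·t ≡ 4 − 15 = -11 (mod 5).
    Reduce coefficients mod 5: 4·t ≡ 4 (mod 5).
    The inverse of 4 mod 5 is 4 (since 4·4 = 16 = 3·5 + 1), so t ≡ 4·4 = 16 ≡ 1 (mod 5).
    Then x = 15 + 684·1 = 699, valid modulo lcm(684, 5) = 3420: x ≡ 699 (mod 3420).
Verify against each original: 699 mod 9 = 6, 699 mod 19 = 15, 699 mod 4 = 3, 699 mod 5 = 4.

x ≡ 699 (mod 3420).


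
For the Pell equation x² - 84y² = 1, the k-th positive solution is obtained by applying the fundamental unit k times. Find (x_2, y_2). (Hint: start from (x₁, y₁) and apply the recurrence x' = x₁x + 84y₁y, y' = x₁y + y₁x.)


Step 1: Find the fundamental solution (x₁, y₁) of x² - 84y² = 1.
  Expand √84 as a continued fraction. a₀ = ⌊√84⌋ = 9; iterate m_{k+1} = d_k·a_k − m_k, d_{k+1} = (84 − m_{k+1}²)/d_k, a_{k+1} = ⌊(a₀ + m_{k+1})/d_{k+1}⌋ (starting m₀ = 0, d₀ = 1), with convergents p_k = a_k·p_{k-1} + p_{k-2}, q_k = a_k·q_{k-1} + q_{k-2} (p₋₁ = 1, q₋₁ = 0):
  k = 0: a₀ = 9; p₀/q₀ = 9/1; p₀² − 84·q₀² = 81 − 84 = -3.
  k = 1: m = 9, d = 3, a = ⌊(9 + 9)/3⌋ = 6; p/q = (6·9 + 1)/(6·1 + 0) = 55/6; p² − 84·q² = 3025 − 3024 = 1.
  The first convergent with p² − 84·q² = 1 gives the fundamental solution (x₁, y₁) = (55, 6).
Step 2: Apply the recurrence (x_{n+1}, y_{n+1}) = (x₁x_n + 84y₁y_n, x₁y_n + y₁x_n) repeatedly.
  From (x_1, y_1) = (55, 6): x_2 = 55·55 + 84·6·6 = 6049; y_2 = 55·6 + 6·55 = 660.
Step 3: Verify x_2² - 84·y_2² = 36590401 - 36590400 = 1 (should be 1). ✓

(x_1, y_1) = (55, 6); (x_2, y_2) = (6049, 660).


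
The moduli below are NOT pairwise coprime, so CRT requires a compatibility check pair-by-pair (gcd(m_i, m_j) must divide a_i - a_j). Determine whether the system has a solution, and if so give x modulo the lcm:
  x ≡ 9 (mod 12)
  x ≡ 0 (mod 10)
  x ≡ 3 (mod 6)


Moduli 12, 10, 6 are not pairwise coprime, so CRT works modulo lcm(m_i) when all pairwise compatibility conditions hold.
Pairwise compatibility: gcd(m_i, m_j) must divide a_i - a_j for every pair.
Merge one congruence at a time:
  Start: x ≡ 9 (mod 12).
  Combine with x ≡ 0 (mod 10): gcd(12, 10) = 2, and 0 - 9 = -9 is NOT divisible by 2.
    ⇒ system is inconsistent (no integer solution).

No solution (the system is inconsistent).


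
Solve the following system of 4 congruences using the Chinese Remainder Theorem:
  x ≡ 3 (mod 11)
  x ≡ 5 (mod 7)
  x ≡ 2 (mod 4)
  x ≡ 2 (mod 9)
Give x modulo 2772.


Product of moduli M = 11 · 7 · 4 · 9 = 2772.
Merge one congruence at a time:
  Start: x ≡ 3 (mod 11).
  Combine with x ≡ 5 (mod 7); new modulus lcm = 77.
    Write x = 3 + 11·t and substitute into x ≡ 5 (mod 7): 11·t ≡ 5 − 3 = 2 (mod 7).
    Reduce coefficients mod 7: 4·t ≡ 2 (mod 7).
    The inverse of 4 mod 7 is 2 (since 4·2 = 8 = 1·7 + 1), so t ≡ 2·2 = 4 ≡ 4 (mod 7).
    Then x = 3 + 11·4 = 47, valid modulo lcm(11, 7) = 77: x ≡ 47 (mod 77).
  Combine with x ≡ 2 (mod 4); new modulus lcm = 308.
    Write x = 47 + 77·t and substitute into x ≡ 2 (mod 4): 77·t ≡ 2 − 47 = -45 (mod 4).
    Reduce coefficients mod 4: 1·t ≡ 3 (mod 4).
    So t ≡ 3 (mod 4).
    Then x = 47 + 77·3 = 278, valid modulo lcm(77, 4) = 308: x ≡ 278 (mod 308).
  Combine with x ≡ 2 (mod 9); new modulus lcm = 2772.
    Write x = 278 + 308·t and substitute into x ≡ 2 (mod 9): 308·t ≡ 2 − 278 = -276 (mod 9).
    Reduce coefficients mod 9: 2·t ≡ 3 (mod 9).
    The inverse of 2 mod 9 is 5 (since 2·5 = 10 = 1·9 + 1), so t ≡ 5·3 = 15 ≡ 6 (mod 9).
    Then x = 278 + 308·6 = 2126, valid modulo lcm(308, 9) = 2772: x ≡ 2126 (mod 2772).
Verify against each original: 2126 mod 11 = 3, 2126 mod 7 = 5, 2126 mod 4 = 2, 2126 mod 9 = 2.

x ≡ 2126 (mod 2772).


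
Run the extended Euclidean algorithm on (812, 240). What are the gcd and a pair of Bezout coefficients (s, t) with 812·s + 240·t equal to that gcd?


Euclidean algorithm on (812, 240) — divide until remainder is 0:
  812 = 3 · 240 + 92
  240 = 2 · 92 + 56
  92 = 1 · 56 + 36
  56 = 1 · 36 + 20
  36 = 1 · 20 + 16
  20 = 1 · 16 + 4
  16 = 4 · 4 + 0
gcd(812, 240) = 4.
Track Bezout coefficients alongside the remainders: start with r₀ = 812 = a·1 + b·0 (s = 1, t = 0) and r₁ = 240 = a·0 + b·1 (s = 0, t = 1); each new remainder r_{k+1} = r_{k-1} − q_k·r_k inherits s_{k+1} = s_{k-1} − q_k·s_k, t_{k+1} = t_{k-1} − q_k·t_k, so r_k = a·s_k + b·t_k at every step:
  q = 3: r = 92, s = 1 − 3·0 = 1, t = 0 − 3·1 = -3  (check: 812·1 + 240·(-3) = 92)
  q = 2: r = 56, s = 0 − 2·1 = -2, t = 1 − 2·(-3) = 7  (check: 812·(-2) + 240·7 = 56)
  q = 1: r = 36, s = 1 − 1·(-2) = 3, t = -3 − 1·7 = -10  (check: 812·3 + 240·(-10) = 36)
  q = 1: r = 20, s = -2 − 1·3 = -5, t = 7 − 1·(-10) = 17  (check: 812·(-5) + 240·17 = 20)
  q = 1: r = 16, s = 3 − 1·(-5) = 8, t = -10 − 1·17 = -27  (check: 812·8 + 240·(-27) = 16)
  q = 1: r = 4, s = -5 − 1·8 = -13, t = 17 − 1·(-27) = 44  (check: 812·(-13) + 240·44 = 4)
The row with r = 4 (the gcd) gives the Bezout coefficients s = -13, t = 44.
Result: 812 · (-13) + 240 · (44) = 4.

gcd(812, 240) = 4; s = -13, t = 44 (check: 812·(-13) + 240·44 = 4).


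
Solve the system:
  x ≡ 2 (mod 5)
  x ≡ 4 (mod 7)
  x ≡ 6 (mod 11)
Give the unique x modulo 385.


Moduli 5, 7, 11 are pairwise coprime; by CRT there is a unique solution modulo M = 5 · 7 · 11 = 385.
Solve pairwise, accumulating the modulus:
  Start with x ≡ 2 (mod 5).
  Combine with x ≡ 4 (mod 7): since gcd(5, 7) = 1, we get a unique residue mod 35.
    Write x = 2 + 5·t and substitute into x ≡ 4 (mod 7): 5·t ≡ 4 − 2 = 2 (mod 7).
    The inverse of 5 mod 7 is 3 (since 5·3 = 15 = 2·7 + 1), so t ≡ 3·2 = 6 ≡ 6 (mod 7).
    Then x = 2 + 5·6 = 32, valid modulo lcm(5, 7) = 35: x ≡ 32 (mod 35).
  Combine with x ≡ 6 (mod 11): since gcd(35, 11) = 1, we get a unique residue mod 385.
    Write x = 32 + 35·t and substitute into x ≡ 6 (mod 11): 35·t ≡ 6 − 32 = -26 (mod 11).
    Reduce coefficients mod 11: 2·t ≡ 7 (mod 11).
    The inverse of 2 mod 11 is 6 (since 2·6 = 12 = 1·11 + 1), so t ≡ 6·7 = 42 ≡ 9 (mod 11).
    Then x = 32 + 35·9 = 347, valid modulo lcm(35, 11) = 385: x ≡ 347 (mod 385).
Verify: 347 mod 5 = 2 ✓, 347 mod 7 = 4 ✓, 347 mod 11 = 6 ✓.

x ≡ 347 (mod 385).


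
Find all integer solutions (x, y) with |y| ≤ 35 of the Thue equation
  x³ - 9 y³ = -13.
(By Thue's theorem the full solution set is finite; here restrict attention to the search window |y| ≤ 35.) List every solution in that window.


The equation is x³ - 9y³ = -13. For fixed y, x³ = 9·y³ − 13, so a solution requires the RHS to be a perfect cube.
Strategy: iterate y from -35 to 35, compute RHS = 9·y³ − 13, and check whether it is a (positive or negative) perfect cube.
Check small values of y:
  y = 0: RHS = -13 is not a perfect cube.
  y = 1: RHS = -4 is not a perfect cube.
  y = -1: RHS = -22 is not a perfect cube.
  y = 2: RHS = 59 is not a perfect cube.
  y = -2: RHS = -85 is not a perfect cube.
  y = 3: RHS = 230 is not a perfect cube.
  y = -3: RHS = -256 is not a perfect cube.
Continuing the search up to |y| = 35 finds no solutions either.
No (x, y) in the scanned range satisfies the equation.

No integer solutions with |y| ≤ 35.


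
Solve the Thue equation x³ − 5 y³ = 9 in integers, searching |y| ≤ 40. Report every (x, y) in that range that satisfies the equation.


The equation is x³ - 5y³ = 9. For fixed y, x³ = 5·y³ + 9, so a solution requires the RHS to be a perfect cube.
Strategy: iterate y from -40 to 40, compute RHS = 5·y³ + 9, and check whether it is a (positive or negative) perfect cube.
Check small values of y:
  y = 0: RHS = 9 is not a perfect cube.
  y = 1: RHS = 14 is not a perfect cube.
  y = -1: RHS = 4 is not a perfect cube.
  y = 2: RHS = 49 is not a perfect cube.
  y = -2: RHS = -31 is not a perfect cube.
  y = 3: RHS = 144 is not a perfect cube.
  y = -3: RHS = -126 is not a perfect cube.
Continuing the search up to |y| = 40 finds no solutions either.
No (x, y) in the scanned range satisfies the equation.

No integer solutions with |y| ≤ 40.


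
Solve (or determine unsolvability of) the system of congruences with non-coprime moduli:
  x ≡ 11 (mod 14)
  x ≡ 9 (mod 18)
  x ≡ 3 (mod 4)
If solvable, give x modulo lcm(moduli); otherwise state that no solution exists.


Moduli 14, 18, 4 are not pairwise coprime, so CRT works modulo lcm(m_i) when all pairwise compatibility conditions hold.
Pairwise compatibility: gcd(m_i, m_j) must divide a_i - a_j for every pair.
Merge one congruence at a time:
  Start: x ≡ 11 (mod 14).
  Combine with x ≡ 9 (mod 18): gcd(14, 18) = 2; 9 - 11 = -2, which IS divisible by 2, so compatible.
    Write x = 11 + 14·t and substitute into x ≡ 9 (mod 18): 14·t ≡ 9 − 11 = -2 (mod 18).
    Divide the congruence (and modulus) by g = 2: 7·t ≡ -1 (mod 9).
    Reduce coefficients mod 9: 7·t ≡ 8 (mod 9).
    The inverse of 7 mod 9 is 4 (since 7·4 = 28 = 3·9 + 1), so t ≡ 4·8 = 32 ≡ 5 (mod 9).
    Then x = 11 + 14·5 = 81, valid modulo lcm(14, 18) = 126: x ≡ 81 (mod 126).
  Combine with x ≡ 3 (mod 4): gcd(126, 4) = 2; 3 - 81 = -78, which IS divisible by 2, so compatible.
    Write x = 81 + 126·t and substitute into x ≡ 3 (mod 4): 126·t ≡ 3 − 81 = -78 (mod 4).
    Divide the congruence (and modulus) by g = 2: 63·t ≡ -39 (mod 2).
    Reduce coefficients mod 2: 1·t ≡ 1 (mod 2).
    So t ≡ 1 (mod 2).
    Then x = 81 + 126·1 = 207, valid modulo lcm(126, 4) = 252: x ≡ 207 (mod 252).
Verify: 207 mod 14 = 11, 207 mod 18 = 9, 207 mod 4 = 3.

x ≡ 207 (mod 252).


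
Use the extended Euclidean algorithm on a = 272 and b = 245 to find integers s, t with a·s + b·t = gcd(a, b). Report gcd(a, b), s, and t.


Euclidean algorithm on (272, 245) — divide until remainder is 0:
  272 = 1 · 245 + 27
  245 = 9 · 27 + 2
  27 = 13 · 2 + 1
  2 = 2 · 1 + 0
gcd(272, 245) = 1.
Track Bezout coefficients alongside the remainders: start with r₀ = 272 = a·1 + b·0 (s = 1, t = 0) and r₁ = 245 = a·0 + b·1 (s = 0, t = 1); each new remainder r_{k+1} = r_{k-1} − q_k·r_k inherits s_{k+1} = s_{k-1} − q_k·s_k, t_{k+1} = t_{k-1} − q_k·t_k, so r_k = a·s_k + b·t_k at every step:
  q = 1: r = 27, s = 1 − 1·0 = 1, t = 0 − 1·1 = -1  (check: 272·1 + 245·(-1) = 27)
  q = 9: r = 2, s = 0 − 9·1 = -9, t = 1 − 9·(-1) = 10  (check: 272·(-9) + 245·10 = 2)
  q = 13: r = 1, s = 1 − 13·(-9) = 118, t = -1 − 13·10 = -131  (check: 272·118 + 245·(-131) = 1)
The row with r = 1 (the gcd) gives the Bezout coefficients s = 118, t = -131.
Result: 272 · (118) + 245 · (-131) = 1.

gcd(272, 245) = 1; s = 118, t = -131 (check: 272·118 + 245·(-131) = 1).


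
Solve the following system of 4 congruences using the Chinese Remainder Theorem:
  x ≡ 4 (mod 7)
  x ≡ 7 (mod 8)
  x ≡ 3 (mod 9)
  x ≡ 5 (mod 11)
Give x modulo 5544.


Product of moduli M = 7 · 8 · 9 · 11 = 5544.
Merge one congruence at a time:
  Start: x ≡ 4 (mod 7).
  Combine with x ≡ 7 (mod 8); new modulus lcm = 56.
    Write x = 4 + 7·t and substitute into x ≡ 7 (mod 8): 7·t ≡ 7 − 4 = 3 (mod 8).
    The inverse of 7 mod 8 is 7 (since 7·7 = 49 = 6·8 + 1), so t ≡ 7·3 = 21 ≡ 5 (mod 8).
    Then x = 4 + 7·5 = 39, valid modulo lcm(7, 8) = 56: x ≡ 39 (mod 56).
  Combine with x ≡ 3 (mod 9); new modulus lcm = 504.
    Write x = 39 + 56·t and substitute into x ≡ 3 (mod 9): 56·t ≡ 3 − 39 = -36 (mod 9).
    Reduce coefficients mod 9: 2·t ≡ 0 (mod 9).
    The inverse of 2 mod 9 is 5 (since 2·5 = 10 = 1·9 + 1), so t ≡ 5·0 = 0 ≡ 0 (mod 9).
    Then x = 39 + 56·0 = 39, valid modulo lcm(56, 9) = 504: x ≡ 39 (mod 504).
  Combine with x ≡ 5 (mod 11); new modulus lcm = 5544.
    Write x = 39 + 504·t and substitute into x ≡ 5 (mod 11): 504·t ≡ 5 − 39 = -34 (mod 11).
    Reduce coefficients mod 11: 9·t ≡ 10 (mod 11).
    The inverse of 9 mod 11 is 5 (since 9·5 = 45 = 4·11 + 1), so t ≡ 5·10 = 50 ≡ 6 (mod 11).
    Then x = 39 + 504·6 = 3063, valid modulo lcm(504, 11) = 5544: x ≡ 3063 (mod 5544).
Verify against each original: 3063 mod 7 = 4, 3063 mod 8 = 7, 3063 mod 9 = 3, 3063 mod 11 = 5.

x ≡ 3063 (mod 5544).


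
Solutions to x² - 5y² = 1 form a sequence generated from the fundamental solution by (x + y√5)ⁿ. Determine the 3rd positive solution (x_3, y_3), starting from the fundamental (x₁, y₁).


Step 1: Find the fundamental solution (x₁, y₁) of x² - 5y² = 1.
  Expand √5 as a continued fraction. a₀ = ⌊√5⌋ = 2; iterate m_{k+1} = d_k·a_k − m_k, d_{k+1} = (5 − m_{k+1}²)/d_k, a_{k+1} = ⌊(a₀ + m_{k+1})/d_{k+1}⌋ (starting m₀ = 0, d₀ = 1), with convergents p_k = a_k·p_{k-1} + p_{k-2}, q_k = a_k·q_{k-1} + q_{k-2} (p₋₁ = 1, q₋₁ = 0):
  k = 0: a₀ = 2; p₀/q₀ = 2/1; p₀² − 5·q₀² = 4 − 5 = -1.
  k = 1: m = 2, d = 1, a = ⌊(2 + 2)/1⌋ = 4; p/q = (4·2 + 1)/(4·1 + 0) = 9/4; p² − 5·q² = 81 − 80 = 1.
  The first convergent with p² − 5·q² = 1 gives the fundamental solution (x₁, y₁) = (9, 4).
Step 2: Apply the recurrence (x_{n+1}, y_{n+1}) = (x₁x_n + 5y₁y_n, x₁y_n + y₁x_n) repeatedly.
  From (x_1, y_1) = (9, 4): x_2 = 9·9 + 5·4·4 = 161; y_2 = 9·4 + 4·9 = 72.
  From (x_2, y_2) = (161, 72): x_3 = 9·161 + 5·4·72 = 2889; y_3 = 9·72 + 4·161 = 1292.
Step 3: Verify x_3² - 5·y_3² = 8346321 - 8346320 = 1 (should be 1). ✓

(x_1, y_1) = (9, 4); (x_3, y_3) = (2889, 1292).


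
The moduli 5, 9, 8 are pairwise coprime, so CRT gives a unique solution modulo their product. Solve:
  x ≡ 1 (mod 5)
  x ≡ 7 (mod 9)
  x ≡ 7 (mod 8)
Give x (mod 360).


Moduli 5, 9, 8 are pairwise coprime; by CRT there is a unique solution modulo M = 5 · 9 · 8 = 360.
Solve pairwise, accumulating the modulus:
  Start with x ≡ 1 (mod 5).
  Combine with x ≡ 7 (mod 9): since gcd(5, 9) = 1, we get a unique residue mod 45.
    Write x = 1 + 5·t and substitute into x ≡ 7 (mod 9): 5·t ≡ 7 − 1 = 6 (mod 9).
    The inverse of 5 mod 9 is 2 (since 5·2 = 10 = 1·9 + 1), so t ≡ 2·6 = 12 ≡ 3 (mod 9).
    Then x = 1 + 5·3 = 16, valid modulo lcm(5, 9) = 45: x ≡ 16 (mod 45).
  Combine with x ≡ 7 (mod 8): since gcd(45, 8) = 1, we get a unique residue mod 360.
    Write x = 16 + 45·t and substitute into x ≡ 7 (mod 8): 45·t ≡ 7 − 16 = -9 (mod 8).
    Reduce coefficients mod 8: 5·t ≡ 7 (mod 8).
    The inverse of 5 mod 8 is 5 (since 5·5 = 25 = 3·8 + 1), so t ≡ 5·7 = 35 ≡ 3 (mod 8).
    Then x = 16 + 45·3 = 151, valid modulo lcm(45, 8) = 360: x ≡ 151 (mod 360).
Verify: 151 mod 5 = 1 ✓, 151 mod 9 = 7 ✓, 151 mod 8 = 7 ✓.

x ≡ 151 (mod 360).


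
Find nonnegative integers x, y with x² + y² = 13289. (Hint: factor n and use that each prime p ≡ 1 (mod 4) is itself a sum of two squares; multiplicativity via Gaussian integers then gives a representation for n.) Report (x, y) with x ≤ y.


Step 1: Factor n = 13289 = 97 · 137.
Step 2: Check the mod-4 condition on each prime factor: 97 ≡ 1 (mod 4), exponent 1; 137 ≡ 1 (mod 4), exponent 1.
All primes ≡ 3 (mod 4) appear to even exponent (or don't appear), so by the two-squares theorem n IS expressible as a sum of two squares.
Step 3: Build a representation. Here n = 97 · 137 is a product of primes ≡ 1 (mod 4). Each prime p ≡ 1 (mod 4) is itself a sum of two squares; find a² by testing p − a² for a perfect square:
  97: 97 − 1² = 96, 97 − 2² = 93, 97 − 3² = 88, 97 − 4² = 81 = 9² ⇒ 97 = 4² + 9².
  137: 137 − 1² = 136, 137 − 2² = 133, 137 − 3² = 128, 137 − 4² = 121 = 11² ⇒ 137 = 4² + 11².
  Combine using the Brahmagupta–Fibonacci identity (a² + b²)(c² + d²) = (ac − bd)² + (ad + bc)² = (ac + bd)² + (ad − bc)²:
  97 · 137 = 13289: from (4² + 9²)(4² + 11²), take (4·4 − 9·11, 4·11 + 9·4) = (16 − 99, 44 + 36) = (-83, 80); dropping signs (only squares matter) gives (83, 80); check 83² + 80² = 6889 + 6400 = 13289 ✓.
Step 4: Order so x ≤ y and verify: 80² + 83² = 6400 + 6889 = 13289 = n. ✓

n = 13289 = 80² + 83² (one valid representation with x ≤ y).


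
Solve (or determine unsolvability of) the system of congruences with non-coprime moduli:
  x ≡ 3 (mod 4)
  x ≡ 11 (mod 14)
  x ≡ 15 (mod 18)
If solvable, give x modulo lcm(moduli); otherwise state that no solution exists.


Moduli 4, 14, 18 are not pairwise coprime, so CRT works modulo lcm(m_i) when all pairwise compatibility conditions hold.
Pairwise compatibility: gcd(m_i, m_j) must divide a_i - a_j for every pair.
Merge one congruence at a time:
  Start: x ≡ 3 (mod 4).
  Combine with x ≡ 11 (mod 14): gcd(4, 14) = 2; 11 - 3 = 8, which IS divisible by 2, so compatible.
    Write x = 3 + 4·t and substitute into x ≡ 11 (mod 14): 4·t ≡ 11 − 3 = 8 (mod 14).
    Divide the congruence (and modulus) by g = 2: 2·t ≡ 4 (mod 7).
    The inverse of 2 mod 7 is 4 (since 2·4 = 8 = 1·7 + 1), so t ≡ 4·4 = 16 ≡ 2 (mod 7).
    Then x = 3 + 4·2 = 11, valid modulo lcm(4, 14) = 28: x ≡ 11 (mod 28).
  Combine with x ≡ 15 (mod 18): gcd(28, 18) = 2; 15 - 11 = 4, which IS divisible by 2, so compatible.
    Write x = 11 + 28·t and substitute into x ≡ 15 (mod 18): 28·t ≡ 15 − 11 = 4 (mod 18).
    Divide the congruence (and modulus) by g = 2: 14·t ≡ 2 (mod 9).
    Reduce coefficients mod 9: 5·t ≡ 2 (mod 9).
    The inverse of 5 mod 9 is 2 (since 5·2 = 10 = 1·9 + 1), so t ≡ 2·2 = 4 ≡ 4 (mod 9).
    Then x = 11 + 28·4 = 123, valid modulo lcm(28, 18) = 252: x ≡ 123 (mod 252).
Verify: 123 mod 4 = 3, 123 mod 14 = 11, 123 mod 18 = 15.

x ≡ 123 (mod 252).


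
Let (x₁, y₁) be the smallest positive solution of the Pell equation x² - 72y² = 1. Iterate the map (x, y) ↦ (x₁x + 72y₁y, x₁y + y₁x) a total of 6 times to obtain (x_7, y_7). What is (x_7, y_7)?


Step 1: Find the fundamental solution (x₁, y₁) of x² - 72y² = 1.
  Expand √72 as a continued fraction. a₀ = ⌊√72⌋ = 8; iterate m_{k+1} = d_k·a_k − m_k, d_{k+1} = (72 − m_{k+1}²)/d_k, a_{k+1} = ⌊(a₀ + m_{k+1})/d_{k+1}⌋ (starting m₀ = 0, d₀ = 1), with convergents p_k = a_k·p_{k-1} + p_{k-2}, q_k = a_k·q_{k-1} + q_{k-2} (p₋₁ = 1, q₋₁ = 0):
  k = 0: a₀ = 8; p₀/q₀ = 8/1; p₀² − 72·q₀² = 64 − 72 = -8.
  k = 1: m = 8, d = 8, a = ⌊(8 + 8)/8⌋ = 2; p/q = (2·8 + 1)/(2·1 + 0) = 17/2; p² − 72·q² = 289 − 288 = 1.
  The first convergent with p² − 72·q² = 1 gives the fundamental solution (x₁, y₁) = (17, 2).
Step 2: Apply the recurrence (x_{n+1}, y_{n+1}) = (x₁x_n + 72y₁y_n, x₁y_n + y₁x_n) repeatedly.
  From (x_1, y_1) = (17, 2): x_2 = 17·17 + 72·2·2 = 577; y_2 = 17·2 + 2·17 = 68.
  From (x_2, y_2) = (577, 68): x_3 = 17·577 + 72·2·68 = 19601; y_3 = 17·68 + 2·577 = 2310.
  From (x_3, y_3) = (19601, 2310): x_4 = 17·19601 + 72·2·2310 = 665857; y_4 = 17·2310 + 2·19601 = 78472.
  From (x_4, y_4) = (665857, 78472): x_5 = 17·665857 + 72·2·78472 = 22619537; y_5 = 17·78472 + 2·665857 = 2665738.
  From (x_5, y_5) = (22619537, 2665738): x_6 = 17·22619537 + 72·2·2665738 = 768398401; y_6 = 17·2665738 + 2·22619537 = 90556620.
  From (x_6, y_6) = (768398401, 90556620): x_7 = 17·768398401 + 72·2·90556620 = 26102926097; y_7 = 17·90556620 + 2·768398401 = 3076259342.
Step 3: Verify x_7² - 72·y_7² = 681362750825443653409 - 681362750825443653408 = 1 (should be 1). ✓

(x_1, y_1) = (17, 2); (x_7, y_7) = (26102926097, 3076259342).


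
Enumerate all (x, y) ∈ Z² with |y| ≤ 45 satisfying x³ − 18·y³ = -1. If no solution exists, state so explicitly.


The equation is x³ - 18y³ = -1. For fixed y, x³ = 18·y³ − 1, so a solution requires the RHS to be a perfect cube.
Strategy: iterate y from -45 to 45, compute RHS = 18·y³ − 1, and check whether it is a (positive or negative) perfect cube.
Check small values of y:
  y = 0: RHS = -1 = (-1)³ ⇒ x = -1 works.
  y = 1: RHS = 17 is not a perfect cube.
  y = -1: RHS = -19 is not a perfect cube.
  y = 2: RHS = 143 is not a perfect cube.
  y = -2: RHS = -145 is not a perfect cube.
  y = 3: RHS = 485 is not a perfect cube.
  y = -3: RHS = -487 is not a perfect cube.
Continuing the search up to |y| = 45 finds no further solutions beyond those listed.
Collected solutions: (-1, 0).

Solutions (with |y| ≤ 45): (-1, 0).
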